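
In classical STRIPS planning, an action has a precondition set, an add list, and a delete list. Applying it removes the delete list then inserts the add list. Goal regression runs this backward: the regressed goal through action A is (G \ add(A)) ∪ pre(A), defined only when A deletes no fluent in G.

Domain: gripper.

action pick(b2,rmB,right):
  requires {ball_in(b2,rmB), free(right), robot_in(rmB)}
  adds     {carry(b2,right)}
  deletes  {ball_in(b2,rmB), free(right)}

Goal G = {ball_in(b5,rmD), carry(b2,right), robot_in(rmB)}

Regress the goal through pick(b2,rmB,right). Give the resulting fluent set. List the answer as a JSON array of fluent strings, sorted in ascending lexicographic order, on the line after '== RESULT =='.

Regress:
  G ∩ del = {}  (empty — regression defined)
  G \ add = {ball_in(b5,rmD), carry(b2,right), robot_in(rmB)} \ {carry(b2,right)} = {ball_in(b5,rmD), robot_in(rmB)}
  ∪ pre   = {ball_in(b5,rmD), robot_in(rmB)} ∪ {ball_in(b2,rmB), free(right), robot_in(rmB)}
          = {ball_in(b2,rmB), ball_in(b5,rmD), free(right), robot_in(rmB)}

== RESULT ==
["ball_in(b2,rmB)", "ball_in(b5,rmD)", "free(right)", "robot_in(rmB)"]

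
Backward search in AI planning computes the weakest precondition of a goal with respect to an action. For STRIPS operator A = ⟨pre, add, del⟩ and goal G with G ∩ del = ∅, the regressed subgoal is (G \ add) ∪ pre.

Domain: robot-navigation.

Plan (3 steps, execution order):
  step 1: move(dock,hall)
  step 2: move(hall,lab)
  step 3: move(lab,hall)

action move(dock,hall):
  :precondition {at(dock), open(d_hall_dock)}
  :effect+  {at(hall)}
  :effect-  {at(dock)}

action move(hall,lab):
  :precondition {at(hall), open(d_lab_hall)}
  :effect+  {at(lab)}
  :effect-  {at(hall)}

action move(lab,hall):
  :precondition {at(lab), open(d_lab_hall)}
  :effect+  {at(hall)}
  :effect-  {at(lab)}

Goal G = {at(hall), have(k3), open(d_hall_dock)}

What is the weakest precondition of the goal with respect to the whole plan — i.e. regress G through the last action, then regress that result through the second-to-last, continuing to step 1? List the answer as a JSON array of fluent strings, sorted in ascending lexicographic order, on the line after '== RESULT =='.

Work backward from the goal:
  through step 3 (move(lab,hall)): drop {at(hall)}, keep {have(k3), open(d_hall_dock)}, require {at(lab), open(d_lab_hall)}
    → {at(lab), have(k3), open(d_hall_dock), open(d_lab_hall)}
  through step 2 (move(hall,lab)): drop {at(lab)}, keep {have(k3), open(d_hall_dock), open(d_lab_hall)}, require {at(hall), open(d_lab_hall)}
    → {at(hall), have(k3), open(d_hall_dock), open(d_lab_hall)}
  through step 1 (move(dock,hall)): drop {at(hall)}, keep {have(k3), open(d_hall_dock), open(d_lab_hall)}, require {at(dock), open(d_hall_dock)}
    → {at(dock), have(k3), open(d_hall_dock), open(d_lab_hall)}

== RESULT ==
["at(dock)", "have(k3)", "open(d_hall_dock)", "open(d_lab_hall)"]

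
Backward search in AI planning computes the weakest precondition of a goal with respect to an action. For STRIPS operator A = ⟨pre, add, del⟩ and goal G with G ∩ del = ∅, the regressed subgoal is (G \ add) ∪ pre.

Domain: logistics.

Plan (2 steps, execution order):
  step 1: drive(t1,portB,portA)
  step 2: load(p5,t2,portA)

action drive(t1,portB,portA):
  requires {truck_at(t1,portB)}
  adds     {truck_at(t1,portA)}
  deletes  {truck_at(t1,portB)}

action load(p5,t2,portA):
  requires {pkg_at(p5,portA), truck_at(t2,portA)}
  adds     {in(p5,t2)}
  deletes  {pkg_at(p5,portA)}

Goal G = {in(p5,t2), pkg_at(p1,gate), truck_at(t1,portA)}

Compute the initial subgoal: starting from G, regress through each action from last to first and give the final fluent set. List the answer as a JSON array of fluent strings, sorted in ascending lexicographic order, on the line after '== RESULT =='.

Work backward from the goal:
  through step 2 (load(p5,t2,portA)): drop {in(p5,t2)}, keep {pkg_at(p1,gate), truck_at(t1,portA)}, require {pkg_at(p5,portA), truck_at(t2,portA)}
    → {pkg_at(p1,gate), pkg_at(p5,portA), truck_at(t1,portA), truck_at(t2,portA)}
  through step 1 (drive(t1,portB,portA)): drop {truck_at(t1,portA)}, keep {pkg_at(p1,gate), pkg_at(p5,portA), truck_at(t2,portA)}, require {truck_at(t1,portB)}
    → {pkg_at(p1,gate), pkg_at(p5,portA), truck_at(t1,portB), truck_at(t2,portA)}

== RESULT ==
["pkg_at(p1,gate)", "pkg_at(p5,portA)", "truck_at(t1,portB)", "truck_at(t2,portA)"]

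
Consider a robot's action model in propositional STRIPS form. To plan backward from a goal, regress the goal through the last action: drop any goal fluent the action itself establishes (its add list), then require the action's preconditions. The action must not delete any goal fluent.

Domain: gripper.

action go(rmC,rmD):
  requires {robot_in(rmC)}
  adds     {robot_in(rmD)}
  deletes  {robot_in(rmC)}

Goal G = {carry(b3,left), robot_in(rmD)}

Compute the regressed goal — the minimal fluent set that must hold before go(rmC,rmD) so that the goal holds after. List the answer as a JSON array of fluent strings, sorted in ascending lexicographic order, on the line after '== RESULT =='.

Regress:
  G ∩ del = {}  (empty — regression defined)
  G \ add = {carry(b3,left), robot_in(rmD)} \ {robot_in(rmD)} = {carry(b3,left)}
  ∪ pre   = {carry(b3,left)} ∪ {robot_in(rmC)}
          = {carry(b3,left), robot_in(rmC)}

== RESULT ==
["carry(b3,left)", "robot_in(rmC)"]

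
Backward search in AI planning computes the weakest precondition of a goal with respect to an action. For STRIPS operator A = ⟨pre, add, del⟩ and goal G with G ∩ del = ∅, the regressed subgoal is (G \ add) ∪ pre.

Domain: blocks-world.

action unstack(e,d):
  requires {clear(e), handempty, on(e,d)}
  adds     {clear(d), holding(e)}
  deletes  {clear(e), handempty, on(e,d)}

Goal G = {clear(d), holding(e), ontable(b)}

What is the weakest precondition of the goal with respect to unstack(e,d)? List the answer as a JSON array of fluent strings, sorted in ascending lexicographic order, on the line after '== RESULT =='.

Compute (G \ add) ∪ pre:
  G ∩ del = {}  (empty — regression defined)
  G \ add = {clear(d), holding(e), ontable(b)} \ {clear(d), holding(e)} = {ontable(b)}
  ∪ pre   = {ontable(b)} ∪ {clear(e), handempty, on(e,d)}
          = {clear(e), handempty, on(e,d), ontable(b)}

== RESULT ==
["clear(e)", "handempty", "on(e,d)", "ontable(b)"]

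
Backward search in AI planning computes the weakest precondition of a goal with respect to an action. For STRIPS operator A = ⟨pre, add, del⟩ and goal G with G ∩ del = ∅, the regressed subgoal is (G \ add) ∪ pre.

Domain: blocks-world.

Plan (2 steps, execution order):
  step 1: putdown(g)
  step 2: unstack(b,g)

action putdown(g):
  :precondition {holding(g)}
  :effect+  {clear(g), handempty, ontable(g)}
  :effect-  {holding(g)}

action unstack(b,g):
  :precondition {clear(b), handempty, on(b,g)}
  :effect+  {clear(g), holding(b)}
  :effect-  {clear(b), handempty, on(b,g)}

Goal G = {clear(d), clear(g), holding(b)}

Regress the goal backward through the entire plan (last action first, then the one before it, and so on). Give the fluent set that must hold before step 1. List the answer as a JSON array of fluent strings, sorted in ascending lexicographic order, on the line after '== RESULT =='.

Regress step by step:
  through step 2 (unstack(b,g)): drop {clear(g), holding(b)}, keep {clear(d)}, require {clear(b), handempty, on(b,g)}
    → {clear(b), clear(d), handempty, on(b,g)}
  through step 1 (putdown(g)): drop {handempty}, keep {clear(b), clear(d), on(b,g)}, require {holding(g)}
    → {clear(b), clear(d), holding(g), on(b,g)}

== RESULT ==
["clear(b)", "clear(d)", "holding(g)", "on(b,g)"]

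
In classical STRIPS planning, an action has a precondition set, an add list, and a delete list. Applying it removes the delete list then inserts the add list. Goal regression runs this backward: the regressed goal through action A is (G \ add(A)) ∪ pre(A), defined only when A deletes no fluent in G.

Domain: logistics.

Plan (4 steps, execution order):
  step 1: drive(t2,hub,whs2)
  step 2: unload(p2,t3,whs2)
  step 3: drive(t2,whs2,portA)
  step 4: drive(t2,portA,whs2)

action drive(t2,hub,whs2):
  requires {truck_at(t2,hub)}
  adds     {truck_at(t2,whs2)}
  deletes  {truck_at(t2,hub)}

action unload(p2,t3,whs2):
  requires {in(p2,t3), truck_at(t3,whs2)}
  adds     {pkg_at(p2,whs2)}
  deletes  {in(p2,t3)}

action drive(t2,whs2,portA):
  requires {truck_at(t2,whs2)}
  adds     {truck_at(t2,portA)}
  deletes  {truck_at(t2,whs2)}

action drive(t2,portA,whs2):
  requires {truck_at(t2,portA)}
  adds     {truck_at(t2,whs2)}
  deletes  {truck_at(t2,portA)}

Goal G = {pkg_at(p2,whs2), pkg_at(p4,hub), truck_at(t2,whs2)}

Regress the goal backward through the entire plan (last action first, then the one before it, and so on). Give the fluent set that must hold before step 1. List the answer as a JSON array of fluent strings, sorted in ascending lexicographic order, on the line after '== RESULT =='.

Regress step by step:
  through step 4 (drive(t2,portA,whs2)): drop {truck_at(t2,whs2)}, keep {pkg_at(p2,whs2), pkg_at(p4,hub)}, require {truck_at(t2,portA)}
    → {pkg_at(p2,whs2), pkg_at(p4,hub), truck_at(t2,portA)}
  through step 3 (drive(t2,whs2,portA)): drop {truck_at(t2,portA)}, keep {pkg_at(p2,whs2), pkg_at(p4,hub)}, require {truck_at(t2,whs2)}
    → {pkg_at(p2,whs2), pkg_at(p4,hub), truck_at(t2,whs2)}
  through step 2 (unload(p2,t3,whs2)): drop {pkg_at(p2,whs2)}, keep {pkg_at(p4,hub), truck_at(t2,whs2)}, require {in(p2,t3), truck_at(t3,whs2)}
    → {in(p2,t3), pkg_at(p4,hub), truck_at(t2,whs2), truck_at(t3,whs2)}
  through step 1 (drive(t2,hub,whs2)): drop {truck_at(t2,whs2)}, keep {in(p2,t3), pkg_at(p4,hub), truck_at(t3,whs2)}, require {truck_at(t2,hub)}
    → {in(p2,t3), pkg_at(p4,hub), truck_at(t2,hub), truck_at(t3,whs2)}

== RESULT ==
["in(p2,t3)", "pkg_at(p4,hub)", "truck_at(t2,hub)", "truck_at(t3,whs2)"]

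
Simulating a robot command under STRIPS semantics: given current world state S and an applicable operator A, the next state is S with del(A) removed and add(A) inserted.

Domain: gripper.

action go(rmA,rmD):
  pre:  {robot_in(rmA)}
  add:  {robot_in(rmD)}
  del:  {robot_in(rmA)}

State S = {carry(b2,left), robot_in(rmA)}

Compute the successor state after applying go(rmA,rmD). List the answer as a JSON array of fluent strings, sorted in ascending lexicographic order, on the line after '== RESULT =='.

Progress:
  pre ⊆ S: {robot_in(rmA)} ⊆ S  — applicable
  S \ del = {carry(b2,left)}
  ∪ add   = {carry(b2,left), robot_in(rmD)}

== RESULT ==
["carry(b2,left)", "robot_in(rmD)"]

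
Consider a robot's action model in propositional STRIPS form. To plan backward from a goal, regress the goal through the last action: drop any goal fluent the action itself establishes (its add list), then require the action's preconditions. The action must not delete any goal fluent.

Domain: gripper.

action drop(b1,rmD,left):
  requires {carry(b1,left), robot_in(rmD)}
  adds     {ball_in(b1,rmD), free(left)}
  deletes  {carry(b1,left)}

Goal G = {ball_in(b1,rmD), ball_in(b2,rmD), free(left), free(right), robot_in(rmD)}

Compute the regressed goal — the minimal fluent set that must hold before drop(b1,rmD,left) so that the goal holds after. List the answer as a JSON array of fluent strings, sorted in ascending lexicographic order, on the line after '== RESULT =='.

Compute (G \ add) ∪ pre:
  G ∩ del = {}  (empty — regression defined)
  G \ add = {ball_in(b1,rmD), ball_in(b2,rmD), free(left), free(right), robot_in(rmD)} \ {ball_in(b1,rmD), free(left)} = {ball_in(b2,rmD), free(right), robot_in(rmD)}
  ∪ pre   = {ball_in(b2,rmD), free(right), robot_in(rmD)} ∪ {carry(b1,left), robot_in(rmD)}
          = {ball_in(b2,rmD), carry(b1,left), free(right), robot_in(rmD)}

== RESULT ==
["ball_in(b2,rmD)", "carry(b1,left)", "free(right)", "robot_in(rmD)"]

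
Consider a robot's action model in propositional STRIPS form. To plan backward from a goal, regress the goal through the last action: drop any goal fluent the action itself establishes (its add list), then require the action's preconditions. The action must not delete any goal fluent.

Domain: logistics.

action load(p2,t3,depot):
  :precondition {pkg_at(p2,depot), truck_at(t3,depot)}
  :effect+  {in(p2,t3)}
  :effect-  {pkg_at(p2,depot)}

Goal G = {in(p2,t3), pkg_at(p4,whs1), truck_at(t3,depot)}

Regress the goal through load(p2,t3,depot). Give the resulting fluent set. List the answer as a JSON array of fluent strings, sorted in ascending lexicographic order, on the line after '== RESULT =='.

Regress:
  G ∩ del = {}  (empty — regression defined)
  G \ add = {in(p2,t3), pkg_at(p4,whs1), truck_at(t3,depot)} \ {in(p2,t3)} = {pkg_at(p4,whs1), truck_at(t3,depot)}
  ∪ pre   = {pkg_at(p4,whs1), truck_at(t3,depot)} ∪ {pkg_at(p2,depot), truck_at(t3,depot)}
          = {pkg_at(p2,depot), pkg_at(p4,whs1), truck_at(t3,depot)}

== RESULT ==
["pkg_at(p2,depot)", "pkg_at(p4,whs1)", "truck_at(t3,depot)"]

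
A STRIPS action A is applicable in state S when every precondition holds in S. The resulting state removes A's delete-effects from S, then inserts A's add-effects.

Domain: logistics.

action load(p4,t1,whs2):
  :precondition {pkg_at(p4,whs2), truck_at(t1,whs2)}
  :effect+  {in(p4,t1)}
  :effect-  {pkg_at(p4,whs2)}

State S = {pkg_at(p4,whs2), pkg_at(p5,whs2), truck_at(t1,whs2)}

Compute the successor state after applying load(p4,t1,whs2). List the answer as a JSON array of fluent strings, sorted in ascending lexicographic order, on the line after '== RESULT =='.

Progress:
  pre ⊆ S: {pkg_at(p4,whs2), truck_at(t1,whs2)} ⊆ S  — applicable
  S \ del = {pkg_at(p5,whs2), truck_at(t1,whs2)}
  ∪ add   = {in(p4,t1), pkg_at(p5,whs2), truck_at(t1,whs2)}

== RESULT ==
["in(p4,t1)", "pkg_at(p5,whs2)", "truck_at(t1,whs2)"]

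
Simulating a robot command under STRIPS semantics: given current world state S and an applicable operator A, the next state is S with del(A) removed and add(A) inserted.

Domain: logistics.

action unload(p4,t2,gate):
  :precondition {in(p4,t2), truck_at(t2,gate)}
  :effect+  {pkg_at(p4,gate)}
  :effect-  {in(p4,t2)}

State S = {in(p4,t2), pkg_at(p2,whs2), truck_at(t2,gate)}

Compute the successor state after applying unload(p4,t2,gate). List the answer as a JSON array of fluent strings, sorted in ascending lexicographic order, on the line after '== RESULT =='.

Compute (S \ del) ∪ add:
  pre ⊆ S: {in(p4,t2), truck_at(t2,gate)} ⊆ S  — applicable
  S \ del = {pkg_at(p2,whs2), truck_at(t2,gate)}
  ∪ add   = {pkg_at(p2,whs2), pkg_at(p4,gate), truck_at(t2,gate)}

== RESULT ==
["pkg_at(p2,whs2)", "pkg_at(p4,gate)", "truck_at(t2,gate)"]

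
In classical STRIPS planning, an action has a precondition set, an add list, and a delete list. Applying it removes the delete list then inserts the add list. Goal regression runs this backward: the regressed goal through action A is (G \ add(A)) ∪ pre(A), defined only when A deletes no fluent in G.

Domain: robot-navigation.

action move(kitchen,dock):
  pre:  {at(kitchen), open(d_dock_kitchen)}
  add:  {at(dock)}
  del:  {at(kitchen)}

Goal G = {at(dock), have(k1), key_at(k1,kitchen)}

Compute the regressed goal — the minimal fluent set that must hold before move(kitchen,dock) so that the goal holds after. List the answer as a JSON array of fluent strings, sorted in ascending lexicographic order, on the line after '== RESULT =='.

Regress:
  G ∩ del = {}  (empty — regression defined)
  G \ add = {at(dock), have(k1), key_at(k1,kitchen)} \ {at(dock)} = {have(k1), key_at(k1,kitchen)}
  ∪ pre   = {have(k1), key_at(k1,kitchen)} ∪ {at(kitchen), open(d_dock_kitchen)}
          = {at(kitchen), have(k1), key_at(k1,kitchen), open(d_dock_kitchen)}

== RESULT ==
["at(kitchen)", "have(k1)", "key_at(k1,kitchen)", "open(d_dock_kitchen)"]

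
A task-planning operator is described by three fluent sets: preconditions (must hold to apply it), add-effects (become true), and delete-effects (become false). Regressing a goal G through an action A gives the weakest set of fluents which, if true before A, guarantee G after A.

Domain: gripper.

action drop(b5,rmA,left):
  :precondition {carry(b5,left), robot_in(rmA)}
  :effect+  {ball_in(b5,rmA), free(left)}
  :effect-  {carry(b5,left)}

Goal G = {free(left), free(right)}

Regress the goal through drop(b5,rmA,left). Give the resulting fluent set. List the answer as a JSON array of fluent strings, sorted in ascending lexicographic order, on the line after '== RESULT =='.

Compute (G \ add) ∪ pre:
  G ∩ del = {}  (empty — regression defined)
  G \ add = {free(left), free(right)} \ {ball_in(b5,rmA), free(left)} = {free(right)}
  ∪ pre   = {free(right)} ∪ {carry(b5,left), robot_in(rmA)}
          = {carry(b5,left), free(right), robot_in(rmA)}

== RESULT ==
["carry(b5,left)", "free(right)", "robot_in(rmA)"]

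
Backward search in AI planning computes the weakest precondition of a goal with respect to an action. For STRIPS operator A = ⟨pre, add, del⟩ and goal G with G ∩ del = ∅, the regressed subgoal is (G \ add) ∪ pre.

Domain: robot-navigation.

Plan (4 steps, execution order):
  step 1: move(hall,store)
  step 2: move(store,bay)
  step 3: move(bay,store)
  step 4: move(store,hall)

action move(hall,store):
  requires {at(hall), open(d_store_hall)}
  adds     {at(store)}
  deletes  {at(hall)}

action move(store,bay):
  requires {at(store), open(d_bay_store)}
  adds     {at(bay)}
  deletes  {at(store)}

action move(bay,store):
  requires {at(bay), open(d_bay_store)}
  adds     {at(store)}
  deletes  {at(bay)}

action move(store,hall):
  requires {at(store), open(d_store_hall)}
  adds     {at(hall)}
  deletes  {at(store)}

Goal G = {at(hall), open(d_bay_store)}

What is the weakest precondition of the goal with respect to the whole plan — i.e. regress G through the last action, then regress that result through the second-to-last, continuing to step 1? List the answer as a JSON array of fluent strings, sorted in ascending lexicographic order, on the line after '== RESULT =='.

Work backward from the goal:
  through step 4 (move(store,hall)): drop {at(hall)}, keep {open(d_bay_store)}, require {at(store), open(d_store_hall)}
    → {at(store), open(d_bay_store), open(d_store_hall)}
  through step 3 (move(bay,store)): drop {at(store)}, keep {open(d_bay_store), open(d_store_hall)}, require {at(bay), open(d_bay_store)}
    → {at(bay), open(d_bay_store), open(d_store_hall)}
  through step 2 (move(store,bay)): drop {at(bay)}, keep {open(d_bay_store), open(d_store_hall)}, require {at(store), open(d_bay_store)}
    → {at(store), open(d_bay_store), open(d_store_hall)}
  through step 1 (move(hall,store)): drop {at(store)}, keep {open(d_bay_store), open(d_store_hall)}, require {at(hall), open(d_store_hall)}
    → {at(hall), open(d_bay_store), open(d_store_hall)}

== RESULT ==
["at(hall)", "open(d_bay_store)", "open(d_store_hall)"]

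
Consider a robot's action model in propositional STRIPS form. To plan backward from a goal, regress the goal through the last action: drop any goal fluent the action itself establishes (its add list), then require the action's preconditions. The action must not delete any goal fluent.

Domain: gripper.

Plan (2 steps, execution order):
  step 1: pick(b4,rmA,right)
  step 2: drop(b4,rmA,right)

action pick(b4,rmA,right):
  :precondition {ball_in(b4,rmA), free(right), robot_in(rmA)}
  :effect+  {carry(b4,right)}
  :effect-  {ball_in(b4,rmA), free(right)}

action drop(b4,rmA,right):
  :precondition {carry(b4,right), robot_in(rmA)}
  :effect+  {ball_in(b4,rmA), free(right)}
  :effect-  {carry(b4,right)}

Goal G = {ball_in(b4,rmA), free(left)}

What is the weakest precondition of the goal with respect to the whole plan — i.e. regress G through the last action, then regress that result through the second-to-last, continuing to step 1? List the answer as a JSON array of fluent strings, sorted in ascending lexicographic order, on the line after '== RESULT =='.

Regress step by step:
  through step 2 (drop(b4,rmA,right)): drop {ball_in(b4,rmA)}, keep {free(left)}, require {carry(b4,right), robot_in(rmA)}
    → {carry(b4,right), free(left), robot_in(rmA)}
  through step 1 (pick(b4,rmA,right)): drop {carry(b4,right)}, keep {free(left), robot_in(rmA)}, require {ball_in(b4,rmA), free(right), robot_in(rmA)}
    → {ball_in(b4,rmA), free(left), free(right), robot_in(rmA)}

== RESULT ==
["ball_in(b4,rmA)", "free(left)", "free(right)", "robot_in(rmA)"]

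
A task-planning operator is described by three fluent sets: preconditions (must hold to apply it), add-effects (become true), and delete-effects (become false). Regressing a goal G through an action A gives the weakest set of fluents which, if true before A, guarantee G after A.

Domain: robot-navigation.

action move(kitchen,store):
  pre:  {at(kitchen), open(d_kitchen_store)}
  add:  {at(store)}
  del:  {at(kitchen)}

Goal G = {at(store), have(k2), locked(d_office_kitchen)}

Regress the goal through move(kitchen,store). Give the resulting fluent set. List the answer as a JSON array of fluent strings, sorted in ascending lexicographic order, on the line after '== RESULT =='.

Compute (G \ add) ∪ pre:
  G ∩ del = {}  (empty — regression defined)
  G \ add = {at(store), have(k2), locked(d_office_kitchen)} \ {at(store)} = {have(k2), locked(d_office_kitchen)}
  ∪ pre   = {have(k2), locked(d_office_kitchen)} ∪ {at(kitchen), open(d_kitchen_store)}
          = {at(kitchen), have(k2), locked(d_office_kitchen), open(d_kitchen_store)}

== RESULT ==
["at(kitchen)", "have(k2)", "locked(d_office_kitchen)", "open(d_kitchen_store)"]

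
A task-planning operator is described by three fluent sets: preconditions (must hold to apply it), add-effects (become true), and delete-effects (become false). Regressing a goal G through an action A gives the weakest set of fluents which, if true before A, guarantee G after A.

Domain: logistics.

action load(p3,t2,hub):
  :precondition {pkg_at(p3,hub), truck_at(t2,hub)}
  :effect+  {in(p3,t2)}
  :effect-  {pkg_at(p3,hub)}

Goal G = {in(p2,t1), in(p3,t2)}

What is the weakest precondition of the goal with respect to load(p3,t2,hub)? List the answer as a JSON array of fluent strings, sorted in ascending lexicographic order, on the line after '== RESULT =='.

Regress:
  G ∩ del = {}  (empty — regression defined)
  G \ add = {in(p2,t1), in(p3,t2)} \ {in(p3,t2)} = {in(p2,t1)}
  ∪ pre   = {in(p2,t1)} ∪ {pkg_at(p3,hub), truck_at(t2,hub)}
          = {in(p2,t1), pkg_at(p3,hub), truck_at(t2,hub)}

== RESULT ==
["in(p2,t1)", "pkg_at(p3,hub)", "truck_at(t2,hub)"]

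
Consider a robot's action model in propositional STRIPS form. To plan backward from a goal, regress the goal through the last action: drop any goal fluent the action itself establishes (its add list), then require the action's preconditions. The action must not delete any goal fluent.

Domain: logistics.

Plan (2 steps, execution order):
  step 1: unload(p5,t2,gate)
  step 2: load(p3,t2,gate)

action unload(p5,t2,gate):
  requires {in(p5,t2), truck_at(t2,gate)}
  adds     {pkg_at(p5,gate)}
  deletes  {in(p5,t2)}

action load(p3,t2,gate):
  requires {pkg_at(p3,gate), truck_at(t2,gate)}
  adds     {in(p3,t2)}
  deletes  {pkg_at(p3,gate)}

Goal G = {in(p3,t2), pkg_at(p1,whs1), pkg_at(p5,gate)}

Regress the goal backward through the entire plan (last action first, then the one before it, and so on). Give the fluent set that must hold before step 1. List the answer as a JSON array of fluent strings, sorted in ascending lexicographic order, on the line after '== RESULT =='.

Work backward from the goal:
  through step 2 (load(p3,t2,gate)): drop {in(p3,t2)}, keep {pkg_at(p1,whs1), pkg_at(p5,gate)}, require {pkg_at(p3,gate), truck_at(t2,gate)}
    → {pkg_at(p1,whs1), pkg_at(p3,gate), pkg_at(p5,gate), truck_at(t2,gate)}
  through step 1 (unload(p5,t2,gate)): drop {pkg_at(p5,gate)}, keep {pkg_at(p1,whs1), pkg_at(p3,gate), truck_at(t2,gate)}, require {in(p5,t2), truck_at(t2,gate)}
    → {in(p5,t2), pkg_at(p1,whs1), pkg_at(p3,gate), truck_at(t2,gate)}

== RESULT ==
["in(p5,t2)", "pkg_at(p1,whs1)", "pkg_at(p3,gate)", "truck_at(t2,gate)"]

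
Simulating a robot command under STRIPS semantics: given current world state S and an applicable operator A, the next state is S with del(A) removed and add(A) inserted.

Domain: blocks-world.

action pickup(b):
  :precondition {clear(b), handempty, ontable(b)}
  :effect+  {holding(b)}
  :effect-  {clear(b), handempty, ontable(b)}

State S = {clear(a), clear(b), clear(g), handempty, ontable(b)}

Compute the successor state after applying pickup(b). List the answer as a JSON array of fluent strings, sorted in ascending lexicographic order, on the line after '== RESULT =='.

Compute (S \ del) ∪ add:
  pre ⊆ S: {clear(b), handempty, ontable(b)} ⊆ S  — applicable
  S \ del = {clear(a), clear(g)}
  ∪ add   = {clear(a), clear(g), holding(b)}

== RESULT ==
["clear(a)", "clear(g)", "holding(b)"]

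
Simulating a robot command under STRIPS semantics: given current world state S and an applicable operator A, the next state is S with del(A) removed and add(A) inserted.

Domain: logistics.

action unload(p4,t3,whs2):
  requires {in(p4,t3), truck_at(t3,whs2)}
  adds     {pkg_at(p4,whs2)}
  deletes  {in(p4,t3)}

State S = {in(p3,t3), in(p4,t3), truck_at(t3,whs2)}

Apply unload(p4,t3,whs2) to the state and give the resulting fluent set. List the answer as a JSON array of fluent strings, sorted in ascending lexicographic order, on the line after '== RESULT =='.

Compute (S \ del) ∪ add:
  pre ⊆ S: {in(p4,t3), truck_at(t3,whs2)} ⊆ S  — applicable
  S \ del = {in(p3,t3), truck_at(t3,whs2)}
  ∪ add   = {in(p3,t3), pkg_at(p4,whs2), truck_at(t3,whs2)}

== RESULT ==
["in(p3,t3)", "pkg_at(p4,whs2)", "truck_at(t3,whs2)"]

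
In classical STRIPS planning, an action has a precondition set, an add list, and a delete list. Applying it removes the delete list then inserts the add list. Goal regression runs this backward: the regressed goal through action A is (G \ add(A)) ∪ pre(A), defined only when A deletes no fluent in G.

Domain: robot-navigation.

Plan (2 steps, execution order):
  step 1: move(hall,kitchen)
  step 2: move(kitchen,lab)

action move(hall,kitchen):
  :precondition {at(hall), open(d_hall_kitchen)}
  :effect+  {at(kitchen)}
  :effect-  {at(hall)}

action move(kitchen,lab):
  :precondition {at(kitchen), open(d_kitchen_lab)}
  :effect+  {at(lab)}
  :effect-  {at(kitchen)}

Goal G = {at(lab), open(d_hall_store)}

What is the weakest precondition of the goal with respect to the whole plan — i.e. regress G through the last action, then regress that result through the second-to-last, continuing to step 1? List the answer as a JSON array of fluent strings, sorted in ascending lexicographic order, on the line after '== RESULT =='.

Regress step by step:
  through step 2 (move(kitchen,lab)): drop {at(lab)}, keep {open(d_hall_store)}, require {at(kitchen), open(d_kitchen_lab)}
    → {at(kitchen), open(d_hall_store), open(d_kitchen_lab)}
  through step 1 (move(hall,kitchen)): drop {at(kitchen)}, keep {open(d_hall_store), open(d_kitchen_lab)}, require {at(hall), open(d_hall_kitchen)}
    → {at(hall), open(d_hall_kitchen), open(d_hall_store), open(d_kitchen_lab)}

== RESULT ==
["at(hall)", "open(d_hall_kitchen)", "open(d_hall_store)", "open(d_kitchen_lab)"]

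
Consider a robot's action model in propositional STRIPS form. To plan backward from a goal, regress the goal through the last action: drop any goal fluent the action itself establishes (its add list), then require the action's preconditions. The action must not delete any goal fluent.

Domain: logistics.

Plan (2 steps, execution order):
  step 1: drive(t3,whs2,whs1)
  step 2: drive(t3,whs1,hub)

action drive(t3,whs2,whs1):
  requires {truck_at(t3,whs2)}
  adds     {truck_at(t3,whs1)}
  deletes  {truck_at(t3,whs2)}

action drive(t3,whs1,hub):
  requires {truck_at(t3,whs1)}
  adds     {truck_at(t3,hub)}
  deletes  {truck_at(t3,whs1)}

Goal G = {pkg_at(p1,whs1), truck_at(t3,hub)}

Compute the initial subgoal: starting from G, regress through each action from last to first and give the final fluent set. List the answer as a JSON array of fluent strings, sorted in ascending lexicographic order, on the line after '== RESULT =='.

Work backward from the goal:
  through step 2 (drive(t3,whs1,hub)): drop {truck_at(t3,hub)}, keep {pkg_at(p1,whs1)}, require {truck_at(t3,whs1)}
    → {pkg_at(p1,whs1), truck_at(t3,whs1)}
  through step 1 (drive(t3,whs2,whs1)): drop {truck_at(t3,whs1)}, keep {pkg_at(p1,whs1)}, require {truck_at(t3,whs2)}
    → {pkg_at(p1,whs1), truck_at(t3,whs2)}

== RESULT ==
["pkg_at(p1,whs1)", "truck_at(t3,whs2)"]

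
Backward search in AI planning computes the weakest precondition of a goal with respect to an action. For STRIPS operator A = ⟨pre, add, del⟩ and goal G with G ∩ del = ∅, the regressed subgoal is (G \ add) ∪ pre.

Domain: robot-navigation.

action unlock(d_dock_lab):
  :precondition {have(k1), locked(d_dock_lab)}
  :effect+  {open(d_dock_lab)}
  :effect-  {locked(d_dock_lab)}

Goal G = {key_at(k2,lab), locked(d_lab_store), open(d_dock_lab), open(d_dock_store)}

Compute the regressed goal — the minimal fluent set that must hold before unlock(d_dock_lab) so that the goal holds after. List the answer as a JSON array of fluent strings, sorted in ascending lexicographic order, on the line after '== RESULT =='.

Regress:
  G ∩ del = {}  (empty — regression defined)
  G \ add = {key_at(k2,lab), locked(d_lab_store), open(d_dock_lab), open(d_dock_store)} \ {open(d_dock_lab)} = {key_at(k2,lab), locked(d_lab_store), open(d_dock_store)}
  ∪ pre   = {key_at(k2,lab), locked(d_lab_store), open(d_dock_store)} ∪ {have(k1), locked(d_dock_lab)}
          = {have(k1), key_at(k2,lab), locked(d_dock_lab), locked(d_lab_store), open(d_dock_store)}

== RESULT ==
["have(k1)", "key_at(k2,lab)", "locked(d_dock_lab)", "locked(d_lab_store)", "open(d_dock_store)"]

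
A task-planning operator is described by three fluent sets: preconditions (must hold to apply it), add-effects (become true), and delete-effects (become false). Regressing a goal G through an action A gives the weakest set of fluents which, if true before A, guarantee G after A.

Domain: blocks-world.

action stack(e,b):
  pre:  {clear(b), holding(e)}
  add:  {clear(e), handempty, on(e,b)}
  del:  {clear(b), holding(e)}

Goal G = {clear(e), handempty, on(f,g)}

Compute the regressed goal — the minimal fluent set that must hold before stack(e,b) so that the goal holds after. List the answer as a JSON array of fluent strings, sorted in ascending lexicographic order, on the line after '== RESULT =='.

Regress:
  G ∩ del = {}  (empty — regression defined)
  G \ add = {clear(e), handempty, on(f,g)} \ {clear(e), handempty, on(e,b)} = {on(f,g)}
  ∪ pre   = {on(f,g)} ∪ {clear(b), holding(e)}
          = {clear(b), holding(e), on(f,g)}

== RESULT ==
["clear(b)", "holding(e)", "on(f,g)"]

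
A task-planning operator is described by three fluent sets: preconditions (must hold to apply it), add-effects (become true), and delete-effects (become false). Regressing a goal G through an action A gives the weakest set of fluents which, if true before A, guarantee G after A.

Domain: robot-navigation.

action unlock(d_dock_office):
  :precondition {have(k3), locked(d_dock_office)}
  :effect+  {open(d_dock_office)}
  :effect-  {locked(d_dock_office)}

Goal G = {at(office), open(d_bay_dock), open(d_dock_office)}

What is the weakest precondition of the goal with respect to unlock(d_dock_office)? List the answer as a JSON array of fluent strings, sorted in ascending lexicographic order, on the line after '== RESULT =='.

Compute (G \ add) ∪ pre:
  G ∩ del = {}  (empty — regression defined)
  G \ add = {at(office), open(d_bay_dock), open(d_dock_office)} \ {open(d_dock_office)} = {at(office), open(d_bay_dock)}
  ∪ pre   = {at(office), open(d_bay_dock)} ∪ {have(k3), locked(d_dock_office)}
          = {at(office), have(k3), locked(d_dock_office), open(d_bay_dock)}

== RESULT ==
["at(office)", "have(k3)", "locked(d_dock_office)", "open(d_bay_dock)"]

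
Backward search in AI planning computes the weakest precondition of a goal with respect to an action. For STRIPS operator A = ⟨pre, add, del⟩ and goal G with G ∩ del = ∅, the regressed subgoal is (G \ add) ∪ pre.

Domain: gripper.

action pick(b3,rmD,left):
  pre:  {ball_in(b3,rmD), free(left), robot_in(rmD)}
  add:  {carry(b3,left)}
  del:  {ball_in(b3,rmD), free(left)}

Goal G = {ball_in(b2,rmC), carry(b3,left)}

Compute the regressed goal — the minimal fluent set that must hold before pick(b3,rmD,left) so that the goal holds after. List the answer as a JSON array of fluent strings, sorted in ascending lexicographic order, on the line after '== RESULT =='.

Regress:
  G ∩ del = {}  (empty — regression defined)
  G \ add = {ball_in(b2,rmC), carry(b3,left)} \ {carry(b3,left)} = {ball_in(b2,rmC)}
  ∪ pre   = {ball_in(b2,rmC)} ∪ {ball_in(b3,rmD), free(left), robot_in(rmD)}
          = {ball_in(b2,rmC), ball_in(b3,rmD), free(left), robot_in(rmD)}

== RESULT ==
["ball_in(b2,rmC)", "ball_in(b3,rmD)", "free(left)", "robot_in(rmD)"]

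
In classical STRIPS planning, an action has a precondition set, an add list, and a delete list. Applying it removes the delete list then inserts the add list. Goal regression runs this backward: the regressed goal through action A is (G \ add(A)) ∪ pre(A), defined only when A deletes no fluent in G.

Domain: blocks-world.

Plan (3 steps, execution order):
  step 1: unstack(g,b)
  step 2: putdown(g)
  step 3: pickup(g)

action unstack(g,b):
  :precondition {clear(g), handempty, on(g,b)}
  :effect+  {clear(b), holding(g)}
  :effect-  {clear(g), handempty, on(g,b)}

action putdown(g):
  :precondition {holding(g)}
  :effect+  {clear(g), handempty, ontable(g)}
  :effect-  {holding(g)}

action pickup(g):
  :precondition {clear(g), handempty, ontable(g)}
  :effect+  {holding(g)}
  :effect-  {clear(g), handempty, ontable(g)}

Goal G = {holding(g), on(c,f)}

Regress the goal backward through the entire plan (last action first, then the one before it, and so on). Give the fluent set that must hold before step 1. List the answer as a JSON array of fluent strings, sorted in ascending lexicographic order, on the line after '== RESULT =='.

Regress step by step:
  through step 3 (pickup(g)): drop {holding(g)}, keep {on(c,f)}, require {clear(g), handempty, ontable(g)}
    → {clear(g), handempty, on(c,f), ontable(g)}
  through step 2 (putdown(g)): drop {clear(g), handempty, ontable(g)}, keep {on(c,f)}, require {holding(g)}
    → {holding(g), on(c,f)}
  through step 1 (unstack(g,b)): drop {holding(g)}, keep {on(c,f)}, require {clear(g), handempty, on(g,b)}
    → {clear(g), handempty, on(c,f), on(g,b)}

== RESULT ==
["clear(g)", "handempty", "on(c,f)", "on(g,b)"]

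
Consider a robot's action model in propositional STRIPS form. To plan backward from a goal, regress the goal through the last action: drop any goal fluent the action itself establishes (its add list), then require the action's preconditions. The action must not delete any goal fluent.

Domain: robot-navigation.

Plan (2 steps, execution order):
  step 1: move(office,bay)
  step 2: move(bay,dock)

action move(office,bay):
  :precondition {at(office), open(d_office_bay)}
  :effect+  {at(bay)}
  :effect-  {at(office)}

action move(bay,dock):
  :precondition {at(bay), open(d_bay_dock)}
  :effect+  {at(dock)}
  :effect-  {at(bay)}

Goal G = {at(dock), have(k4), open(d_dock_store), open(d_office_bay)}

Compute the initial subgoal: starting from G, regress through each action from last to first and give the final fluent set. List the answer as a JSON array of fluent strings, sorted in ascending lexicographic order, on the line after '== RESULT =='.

Regress step by step:
  through step 2 (move(bay,dock)): drop {at(dock)}, keep {have(k4), open(d_dock_store), open(d_office_bay)}, require {at(bay), open(d_bay_dock)}
    → {at(bay), have(k4), open(d_bay_dock), open(d_dock_store), open(d_office_bay)}
  through step 1 (move(office,bay)): drop {at(bay)}, keep {have(k4), open(d_bay_dock), open(d_dock_store), open(d_office_bay)}, require {at(office), open(d_office_bay)}
    → {at(office), have(k4), open(d_bay_dock), open(d_dock_store), open(d_office_bay)}

== RESULT ==
["at(office)", "have(k4)", "open(d_bay_dock)", "open(d_dock_store)", "open(d_office_bay)"]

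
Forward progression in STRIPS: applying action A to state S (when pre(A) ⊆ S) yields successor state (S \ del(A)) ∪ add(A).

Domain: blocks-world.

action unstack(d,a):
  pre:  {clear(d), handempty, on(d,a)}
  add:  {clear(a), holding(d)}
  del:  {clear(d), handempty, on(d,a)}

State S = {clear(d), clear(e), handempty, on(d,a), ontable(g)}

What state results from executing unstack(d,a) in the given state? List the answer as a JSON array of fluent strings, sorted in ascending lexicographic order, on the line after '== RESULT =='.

Progress:
  pre ⊆ S: {clear(d), handempty, on(d,a)} ⊆ S  — applicable
  S \ del = {clear(e), ontable(g)}
  ∪ add   = {clear(a), clear(e), holding(d), ontable(g)}

== RESULT ==
["clear(a)", "clear(e)", "holding(d)", "ontable(g)"]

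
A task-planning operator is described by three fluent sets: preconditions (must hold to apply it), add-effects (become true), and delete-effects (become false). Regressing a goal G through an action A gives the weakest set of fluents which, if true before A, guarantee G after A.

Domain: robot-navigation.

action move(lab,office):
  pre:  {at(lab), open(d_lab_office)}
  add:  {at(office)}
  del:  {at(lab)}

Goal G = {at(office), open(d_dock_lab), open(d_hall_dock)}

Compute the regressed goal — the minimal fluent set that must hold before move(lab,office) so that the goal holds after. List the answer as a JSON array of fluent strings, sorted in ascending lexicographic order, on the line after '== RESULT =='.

Compute (G \ add) ∪ pre:
  G ∩ del = {}  (empty — regression defined)
  G \ add = {at(office), open(d_dock_lab), open(d_hall_dock)} \ {at(office)} = {open(d_dock_lab), open(d_hall_dock)}
  ∪ pre   = {open(d_dock_lab), open(d_hall_dock)} ∪ {at(lab), open(d_lab_office)}
          = {at(lab), open(d_dock_lab), open(d_hall_dock), open(d_lab_office)}

== RESULT ==
["at(lab)", "open(d_dock_lab)", "open(d_hall_dock)", "open(d_lab_office)"]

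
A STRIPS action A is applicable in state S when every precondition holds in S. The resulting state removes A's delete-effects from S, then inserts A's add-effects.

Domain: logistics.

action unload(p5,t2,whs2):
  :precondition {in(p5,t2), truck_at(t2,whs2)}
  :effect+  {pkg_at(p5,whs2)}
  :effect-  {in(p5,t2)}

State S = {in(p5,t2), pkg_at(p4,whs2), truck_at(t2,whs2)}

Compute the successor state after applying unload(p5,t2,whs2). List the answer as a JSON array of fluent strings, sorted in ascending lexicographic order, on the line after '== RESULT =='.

Compute (S \ del) ∪ add:
  pre ⊆ S: {in(p5,t2), truck_at(t2,whs2)} ⊆ S  — applicable
  S \ del = {pkg_at(p4,whs2), truck_at(t2,whs2)}
  ∪ add   = {pkg_at(p4,whs2), pkg_at(p5,whs2), truck_at(t2,whs2)}

== RESULT ==
["pkg_at(p4,whs2)", "pkg_at(p5,whs2)", "truck_at(t2,whs2)"]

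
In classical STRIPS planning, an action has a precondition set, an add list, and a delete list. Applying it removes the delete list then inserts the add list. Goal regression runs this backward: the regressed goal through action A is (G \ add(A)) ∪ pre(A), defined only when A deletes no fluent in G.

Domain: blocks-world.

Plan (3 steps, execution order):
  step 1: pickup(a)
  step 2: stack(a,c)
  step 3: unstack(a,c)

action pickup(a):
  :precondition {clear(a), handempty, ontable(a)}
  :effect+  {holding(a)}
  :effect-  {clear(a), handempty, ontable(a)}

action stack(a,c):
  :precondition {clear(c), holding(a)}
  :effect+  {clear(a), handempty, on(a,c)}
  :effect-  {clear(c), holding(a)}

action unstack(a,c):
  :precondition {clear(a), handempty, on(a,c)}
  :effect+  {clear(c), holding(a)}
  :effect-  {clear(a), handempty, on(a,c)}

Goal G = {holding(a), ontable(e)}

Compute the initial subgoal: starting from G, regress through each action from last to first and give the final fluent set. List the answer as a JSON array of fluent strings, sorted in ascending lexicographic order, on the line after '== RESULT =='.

Regress step by step:
  through step 3 (unstack(a,c)): drop {holding(a)}, keep {ontable(e)}, require {clear(a), handempty, on(a,c)}
    → {clear(a), handempty, on(a,c), ontable(e)}
  through step 2 (stack(a,c)): drop {clear(a), handempty, on(a,c)}, keep {ontable(e)}, require {clear(c), holding(a)}
    → {clear(c), holding(a), ontable(e)}
  through step 1 (pickup(a)): drop {holding(a)}, keep {clear(c), ontable(e)}, require {clear(a), handempty, ontable(a)}
    → {clear(a), clear(c), handempty, ontable(a), ontable(e)}

== RESULT ==
["clear(a)", "clear(c)", "handempty", "ontable(a)", "ontable(e)"]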